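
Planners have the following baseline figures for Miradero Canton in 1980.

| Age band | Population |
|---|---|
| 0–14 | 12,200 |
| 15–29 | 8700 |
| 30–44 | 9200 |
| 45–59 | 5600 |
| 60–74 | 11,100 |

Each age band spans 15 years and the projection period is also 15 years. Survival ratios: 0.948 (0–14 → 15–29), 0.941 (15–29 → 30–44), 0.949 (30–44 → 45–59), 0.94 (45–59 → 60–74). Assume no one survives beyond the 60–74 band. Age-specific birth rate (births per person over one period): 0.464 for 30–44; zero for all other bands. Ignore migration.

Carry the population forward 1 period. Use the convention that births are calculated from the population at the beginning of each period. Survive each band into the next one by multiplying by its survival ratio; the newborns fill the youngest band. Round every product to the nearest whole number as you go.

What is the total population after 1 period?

Numbering the groups 1..5 from youngest to oldest:
After projecting period 1:
Births: 9200 × 0.464 = 4269
Group 2: 12200 × 0.948 = 11566
Group 3: 8700 × 0.941 = 8187
Group 4: 9200 × 0.949 = 8731
Group 5: 5600 × 0.94 = 5264
Population now: 0–14=4269, 15–29=11566, 30–44=8187, 45–59=8731, 60–74=5264
Total after period 1: 4269 + 11566 + 8187 + 8731 + 5264 = 38017

38017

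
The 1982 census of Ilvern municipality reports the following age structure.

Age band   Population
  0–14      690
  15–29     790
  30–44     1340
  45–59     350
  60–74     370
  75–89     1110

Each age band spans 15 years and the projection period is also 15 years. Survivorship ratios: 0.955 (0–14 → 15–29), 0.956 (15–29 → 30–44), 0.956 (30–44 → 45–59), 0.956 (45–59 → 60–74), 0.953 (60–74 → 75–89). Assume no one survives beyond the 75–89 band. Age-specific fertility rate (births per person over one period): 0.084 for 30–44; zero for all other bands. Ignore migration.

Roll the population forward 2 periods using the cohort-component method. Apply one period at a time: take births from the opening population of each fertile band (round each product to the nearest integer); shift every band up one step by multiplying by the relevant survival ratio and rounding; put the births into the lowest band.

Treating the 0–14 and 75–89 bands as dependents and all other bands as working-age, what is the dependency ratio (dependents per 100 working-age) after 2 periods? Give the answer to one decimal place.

After projecting period 1:
Births: 1340 * 0.084 = 113
15–29: 690 * 0.955 = 659
30–44: 790 * 0.956 = 755
45–59: 1340 * 0.956 = 1281
60–74: 350 * 0.956 = 335
75–89: 370 * 0.953 = 353
End of period: [113, 659, 755, 1281, 335, 353]
After projecting period 2:
Births: 755 * 0.084 = 63
15–29: 113 * 0.955 = 108
30–44: 659 * 0.956 = 630
45–59: 755 * 0.956 = 722
60–74: 1281 * 0.956 = 1225
75–89: 335 * 0.953 = 319
End of period: [63, 108, 630, 722, 1225, 319]
Dependents (band 0–14 + band 75–89) = 63 + 319 = 382; working-age = 2685; ratio = 382/2685 × 100 = 14.2

14.2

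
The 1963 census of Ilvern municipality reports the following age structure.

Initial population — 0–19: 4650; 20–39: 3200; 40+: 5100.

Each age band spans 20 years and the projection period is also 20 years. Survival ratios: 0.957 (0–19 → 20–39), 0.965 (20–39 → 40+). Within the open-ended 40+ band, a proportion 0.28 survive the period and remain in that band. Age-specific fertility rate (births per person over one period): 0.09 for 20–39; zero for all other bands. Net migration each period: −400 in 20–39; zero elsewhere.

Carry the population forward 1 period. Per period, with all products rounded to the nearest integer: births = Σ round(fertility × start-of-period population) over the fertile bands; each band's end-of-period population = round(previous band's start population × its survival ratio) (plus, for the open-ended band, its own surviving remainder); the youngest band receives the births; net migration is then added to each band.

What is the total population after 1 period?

8854

Numbering the groups 1..3 from youngest to oldest:
Period 1:
Births: 3200 × 0.09 = 288
Group 2: 4650 × 0.957 = 4450
Group 3: 3200 × 0.965 + 5100 × 0.28 = 3088 + 1428 = 4516
Net migration: Group 2 − 400 → 4050
End of period: [288, 4050, 4516]
Total after period 1: 288 + 4050 + 4516 = 8854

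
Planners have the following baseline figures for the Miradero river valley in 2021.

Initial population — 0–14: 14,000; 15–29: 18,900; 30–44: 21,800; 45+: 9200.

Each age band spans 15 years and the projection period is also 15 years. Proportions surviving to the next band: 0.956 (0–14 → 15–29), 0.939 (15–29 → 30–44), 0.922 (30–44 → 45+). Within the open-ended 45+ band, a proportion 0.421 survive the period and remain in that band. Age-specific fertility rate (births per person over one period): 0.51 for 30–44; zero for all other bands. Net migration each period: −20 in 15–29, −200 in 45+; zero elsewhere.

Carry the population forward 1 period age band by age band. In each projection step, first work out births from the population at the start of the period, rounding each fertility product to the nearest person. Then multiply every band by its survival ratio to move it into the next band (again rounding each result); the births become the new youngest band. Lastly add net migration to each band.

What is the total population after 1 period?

66002

After projecting period 1:
Births: 21800 × 0.51 = 11118
15–29: 14000 × 0.956 = 13384
30–44: 18900 × 0.939 = 17747
45+: 21800 × 0.922 + 9200 × 0.421 = 20100 + 3873 = 23973
Net migration: 15–29 − 20 → 13364; 45+ − 200 → 23773
Population now: 0–14=11118, 15–29=13364, 30–44=17747, 45+=23773
Total after period 1: 11118 + 13364 + 17747 + 23773 = 66002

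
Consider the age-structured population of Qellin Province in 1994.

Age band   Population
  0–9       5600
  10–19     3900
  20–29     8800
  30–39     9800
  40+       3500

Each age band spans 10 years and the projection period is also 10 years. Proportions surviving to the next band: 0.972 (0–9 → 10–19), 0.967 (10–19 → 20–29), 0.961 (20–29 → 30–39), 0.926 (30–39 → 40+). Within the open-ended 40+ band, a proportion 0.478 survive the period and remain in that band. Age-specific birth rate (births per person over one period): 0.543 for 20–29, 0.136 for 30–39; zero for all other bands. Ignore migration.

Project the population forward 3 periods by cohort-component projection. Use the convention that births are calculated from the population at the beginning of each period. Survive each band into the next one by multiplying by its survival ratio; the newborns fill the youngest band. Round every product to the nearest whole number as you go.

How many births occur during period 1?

6111

Numbering the bands 1..5 from youngest to oldest:
After projecting period 1:
Births: 8800 × 0.543 = 4778  |  9800 × 0.136 = 1333 → 6111
Band 2: 5600 × 0.972 = 5443
Band 3: 3900 × 0.967 = 3771
Band 4: 8800 × 0.961 = 8457
Band 5: 9800 × 0.926 + 3500 × 0.478 = 9075 + 1673 = 10748
Population now: 0–9=6111, 10–19=5443, 20–29=3771, 30–39=8457, 40+=10748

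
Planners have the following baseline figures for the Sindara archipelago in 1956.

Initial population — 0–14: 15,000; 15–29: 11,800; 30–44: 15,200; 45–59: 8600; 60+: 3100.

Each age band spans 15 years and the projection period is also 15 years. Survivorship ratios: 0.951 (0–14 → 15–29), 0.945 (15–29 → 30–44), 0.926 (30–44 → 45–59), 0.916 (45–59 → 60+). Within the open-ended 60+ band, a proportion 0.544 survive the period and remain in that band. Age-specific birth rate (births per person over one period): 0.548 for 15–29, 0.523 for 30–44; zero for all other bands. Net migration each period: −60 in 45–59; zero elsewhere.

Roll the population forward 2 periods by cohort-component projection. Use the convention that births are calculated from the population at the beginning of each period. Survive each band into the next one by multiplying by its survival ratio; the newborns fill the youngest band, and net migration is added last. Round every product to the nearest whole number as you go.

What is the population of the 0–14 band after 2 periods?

13649

After projecting period 1:
Births: 11800 * 0.548 = 6466  |  15200 * 0.523 = 7950 → 14416
15–29: 15000 * 0.951 = 14265
30–44: 11800 * 0.945 = 11151
45–59: 15200 * 0.926 = 14075
60+: 8600 * 0.916 + 3100 * 0.544 = 7878 + 1686 = 9564
Net migration: 45–59 − 60 → 14015
Population now: 0–14=14416, 15–29=14265, 30–44=11151, 45–59=14015, 60+=9564
After projecting period 2:
Births: 14265 * 0.548 = 7817  |  11151 * 0.523 = 5832 → 13649
15–29: 14416 * 0.951 = 13710
30–44: 14265 * 0.945 = 13480
45–59: 11151 * 0.926 = 10326
60+: 14015 * 0.916 + 9564 * 0.544 = 12838 + 5203 = 18041
Net migration: 45–59 − 60 → 10266
Population now: 0–14=13649, 15–29=13710, 30–44=13480, 45–59=10266, 60+=18041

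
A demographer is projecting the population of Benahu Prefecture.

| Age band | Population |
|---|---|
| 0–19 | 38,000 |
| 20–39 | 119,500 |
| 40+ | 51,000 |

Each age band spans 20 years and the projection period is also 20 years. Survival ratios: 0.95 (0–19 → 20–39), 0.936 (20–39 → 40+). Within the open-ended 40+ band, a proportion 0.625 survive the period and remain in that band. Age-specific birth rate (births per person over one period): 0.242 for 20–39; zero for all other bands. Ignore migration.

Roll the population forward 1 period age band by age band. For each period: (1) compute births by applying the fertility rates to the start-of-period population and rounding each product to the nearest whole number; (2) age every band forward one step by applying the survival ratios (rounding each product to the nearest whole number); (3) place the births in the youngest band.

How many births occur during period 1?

Let group 1 be 0–19 through group 3 = 40+.
Period 1:
Births: 119500 × 0.242 = 28919
Group 2: 38000 × 0.95 = 36100
Group 3: 119500 × 0.936 + 51000 × 0.625 = 111852 + 31875 = 143727
Giving 28919 / 36100 / 143727.

28919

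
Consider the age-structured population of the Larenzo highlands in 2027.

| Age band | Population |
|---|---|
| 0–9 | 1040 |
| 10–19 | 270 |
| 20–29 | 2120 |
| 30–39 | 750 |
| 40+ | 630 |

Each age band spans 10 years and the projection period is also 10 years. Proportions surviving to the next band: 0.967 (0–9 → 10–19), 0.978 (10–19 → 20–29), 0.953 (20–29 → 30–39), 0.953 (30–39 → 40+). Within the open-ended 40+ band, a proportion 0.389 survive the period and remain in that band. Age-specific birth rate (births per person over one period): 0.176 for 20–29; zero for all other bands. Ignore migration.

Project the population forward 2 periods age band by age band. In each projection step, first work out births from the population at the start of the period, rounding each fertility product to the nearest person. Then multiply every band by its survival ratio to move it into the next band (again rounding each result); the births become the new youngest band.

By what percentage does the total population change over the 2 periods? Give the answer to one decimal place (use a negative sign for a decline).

-18.1

Let group 1 be 0–9 through group 5 = 40+.
Period 1.
Births: 2120 * 0.176 = 373
Group 2: 1040 * 0.967 = 1006
Group 3: 270 * 0.978 = 264
Group 4: 2120 * 0.953 = 2020
Group 5: 750 * 0.953 + 630 * 0.389 = 715 + 245 = 960
Population now: 0–9=373, 10–19=1006, 20–29=264, 30–39=2020, 40+=960
Period 2.
Births: 264 * 0.176 = 46
Group 2: 373 * 0.967 = 361
Group 3: 1006 * 0.978 = 984
Group 4: 264 * 0.953 = 252
Group 5: 2020 * 0.953 + 960 * 0.389 = 1925 + 373 = 2298
Population now: 0–9=46, 10–19=361, 20–29=984, 30–39=252, 40+=2298
Total: 4810 → 3941; change = -869; percentage change = -18.1%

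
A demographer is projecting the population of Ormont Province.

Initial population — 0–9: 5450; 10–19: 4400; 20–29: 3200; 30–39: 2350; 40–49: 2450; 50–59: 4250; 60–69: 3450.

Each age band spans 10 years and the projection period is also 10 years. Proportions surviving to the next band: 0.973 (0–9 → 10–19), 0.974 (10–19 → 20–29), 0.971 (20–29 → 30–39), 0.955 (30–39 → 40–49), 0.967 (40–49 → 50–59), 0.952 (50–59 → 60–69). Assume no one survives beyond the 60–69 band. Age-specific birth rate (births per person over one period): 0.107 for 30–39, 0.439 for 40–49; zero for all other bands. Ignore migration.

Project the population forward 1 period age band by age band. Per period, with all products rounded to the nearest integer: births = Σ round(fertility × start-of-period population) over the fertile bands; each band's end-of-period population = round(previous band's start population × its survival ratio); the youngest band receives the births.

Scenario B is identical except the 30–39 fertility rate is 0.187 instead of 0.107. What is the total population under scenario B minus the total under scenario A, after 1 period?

188

[period 1]
Births: 2350 × 0.107 = 251  |  2450 × 0.439 = 1076 → total 1327
10–19: 5450 × 0.973 = 5303
20–29: 4400 × 0.974 = 4286
30–39: 3200 × 0.971 = 3107
40–49: 2350 × 0.955 = 2244
50–59: 2450 × 0.967 = 2369
60–69: 4250 × 0.952 = 4046
Giving 1327 / 5303 / 4286 / 3107 / 2244 / 2369 / 4046.
Scenario A total after 1 period: 22682
Scenario B projection —
[period 1]
Births: 2350 × 0.187 = 439  |  2450 × 0.439 = 1076 → total 1515
10–19: 5450 × 0.973 = 5303
20–29: 4400 × 0.974 = 4286
30–39: 3200 × 0.971 = 3107
40–49: 2350 × 0.955 = 2244
50–59: 2450 × 0.967 = 2369
60–69: 4250 × 0.952 = 4046
Giving 1515 / 5303 / 4286 / 3107 / 2244 / 2369 / 4046.
Scenario B total after 1 period: 22870
Difference B − A = 22870 − 22682 = 188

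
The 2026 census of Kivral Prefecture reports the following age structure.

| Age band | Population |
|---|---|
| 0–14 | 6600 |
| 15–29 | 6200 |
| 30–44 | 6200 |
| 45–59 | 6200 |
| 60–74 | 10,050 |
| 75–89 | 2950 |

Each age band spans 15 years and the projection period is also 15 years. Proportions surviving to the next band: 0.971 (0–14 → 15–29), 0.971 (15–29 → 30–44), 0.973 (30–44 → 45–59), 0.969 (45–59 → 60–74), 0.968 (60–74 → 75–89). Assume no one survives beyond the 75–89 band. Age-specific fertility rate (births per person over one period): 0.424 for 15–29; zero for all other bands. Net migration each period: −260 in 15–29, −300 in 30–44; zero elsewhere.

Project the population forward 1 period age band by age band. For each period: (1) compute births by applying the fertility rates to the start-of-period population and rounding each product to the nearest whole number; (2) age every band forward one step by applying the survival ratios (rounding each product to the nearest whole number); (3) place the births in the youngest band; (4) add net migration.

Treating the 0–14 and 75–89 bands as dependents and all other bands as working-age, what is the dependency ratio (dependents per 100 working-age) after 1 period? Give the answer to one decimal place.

Call the bands 1 to 6, youngest first.
Period 1:
Births: 6200 × 0.424 = 2629
Band 2: 6600 × 0.971 = 6409
Band 3: 6200 × 0.971 = 6020
Band 4: 6200 × 0.973 = 6033
Band 5: 6200 × 0.969 = 6008
Band 6: 10050 × 0.968 = 9728
Net migration: Band 2 − 260 → 6149; Band 3 − 300 → 5720
→ [2629, 6149, 5720, 6033, 6008, 9728]
Dependents (band 0–14 + band 75–89) = 2629 + 9728 = 12357; working-age = 23910; ratio = 12357/23910 × 100 = 51.7

51.7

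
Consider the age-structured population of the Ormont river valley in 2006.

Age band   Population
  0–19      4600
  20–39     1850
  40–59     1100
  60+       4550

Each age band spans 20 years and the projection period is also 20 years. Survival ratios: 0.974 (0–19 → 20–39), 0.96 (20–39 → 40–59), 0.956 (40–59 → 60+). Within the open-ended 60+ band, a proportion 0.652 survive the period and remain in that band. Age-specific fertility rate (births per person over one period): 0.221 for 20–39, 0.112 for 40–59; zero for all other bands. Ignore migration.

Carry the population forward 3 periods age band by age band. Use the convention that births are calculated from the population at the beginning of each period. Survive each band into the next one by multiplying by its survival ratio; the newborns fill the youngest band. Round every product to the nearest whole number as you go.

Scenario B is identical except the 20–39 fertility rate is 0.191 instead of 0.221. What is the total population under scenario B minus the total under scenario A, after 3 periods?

-207

Call the groups 1 to 4, youngest first.
Period 1.
Births: 1850 × 0.221 = 409, 1100 × 0.112 = 123 → 532
Group 2: 4600 × 0.974 = 4480
Group 3: 1850 × 0.96 = 1776
Group 4: 1100 × 0.956 + 4550 × 0.652 = 1052 + 2967 = 4019
End of period: [532, 4480, 1776, 4019]
Period 2.
Births: 4480 × 0.221 = 990, 1776 × 0.112 = 199 → 1189
Group 2: 532 × 0.974 = 518
Group 3: 4480 × 0.96 = 4301
Group 4: 1776 × 0.956 + 4019 × 0.652 = 1698 + 2620 = 4318
End of period: [1189, 518, 4301, 4318]
Period 3.
Births: 518 × 0.221 = 114, 4301 × 0.112 = 482 → 596
Group 2: 1189 × 0.974 = 1158
Group 3: 518 × 0.96 = 497
Group 4: 4301 × 0.956 + 4318 × 0.652 = 4112 + 2815 = 6927
End of period: [596, 1158, 497, 6927]
Scenario A total after 3 periods: 9178
Scenario B projection —
Period 1.
Births: 1850 × 0.191 = 353, 1100 × 0.112 = 123 → 476
Group 2: 4600 × 0.974 = 4480
Group 3: 1850 × 0.96 = 1776
Group 4: 1100 × 0.956 + 4550 × 0.652 = 1052 + 2967 = 4019
End of period: [476, 4480, 1776, 4019]
Period 2.
Births: 4480 × 0.191 = 856, 1776 × 0.112 = 199 → 1055
Group 2: 476 × 0.974 = 464
Group 3: 4480 × 0.96 = 4301
Group 4: 1776 × 0.956 + 4019 × 0.652 = 1698 + 2620 = 4318
End of period: [1055, 464, 4301, 4318]
Period 3.
Births: 464 × 0.191 = 89, 4301 × 0.112 = 482 → 571
Group 2: 1055 × 0.974 = 1028
Group 3: 464 × 0.96 = 445
Group 4: 4301 × 0.956 + 4318 × 0.652 = 4112 + 2815 = 6927
End of period: [571, 1028, 445, 6927]
Scenario B total after 3 periods: 8971
Difference B − A = 8971 − 9178 = -207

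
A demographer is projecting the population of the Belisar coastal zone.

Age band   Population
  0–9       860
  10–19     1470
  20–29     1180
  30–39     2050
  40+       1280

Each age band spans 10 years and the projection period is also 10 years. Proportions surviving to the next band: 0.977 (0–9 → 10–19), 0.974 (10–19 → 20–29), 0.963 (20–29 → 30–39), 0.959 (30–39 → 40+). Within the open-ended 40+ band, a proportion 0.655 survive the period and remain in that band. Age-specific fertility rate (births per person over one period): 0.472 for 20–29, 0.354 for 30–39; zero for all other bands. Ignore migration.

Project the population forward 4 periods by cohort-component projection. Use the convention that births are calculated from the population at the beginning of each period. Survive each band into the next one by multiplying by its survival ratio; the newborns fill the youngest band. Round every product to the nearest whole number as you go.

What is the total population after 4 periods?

After projecting period 1:
Births: 1180 × 0.472 = 557  |  2050 × 0.354 = 726 → total 1283
10–19: 860 × 0.977 = 840
20–29: 1470 × 0.974 = 1432
30–39: 1180 × 0.963 = 1136
40+: 2050 × 0.959 + 1280 × 0.655 = 1966 + 838 = 2804
Population now: 0–9=1283, 10–19=840, 20–29=1432, 30–39=1136, 40+=2804
After projecting period 2:
Births: 1432 × 0.472 = 676  |  1136 × 0.354 = 402 → total 1078
10–19: 1283 × 0.977 = 1253
20–29: 840 × 0.974 = 818
30–39: 1432 × 0.963 = 1379
40+: 1136 × 0.959 + 2804 × 0.655 = 1089 + 1837 = 2926
Population now: 0–9=1078, 10–19=1253, 20–29=818, 30–39=1379, 40+=2926
After projecting period 3:
Births: 818 × 0.472 = 386  |  1379 × 0.354 = 488 → total 874
10–19: 1078 × 0.977 = 1053
20–29: 1253 × 0.974 = 1220
30–39: 818 × 0.963 = 788
40+: 1379 × 0.959 + 2926 × 0.655 = 1322 + 1917 = 3239
Population now: 0–9=874, 10–19=1053, 20–29=1220, 30–39=788, 40+=3239
After projecting period 4:
Births: 1220 × 0.472 = 576  |  788 × 0.354 = 279 → total 855
10–19: 874 × 0.977 = 854
20–29: 1053 × 0.974 = 1026
30–39: 1220 × 0.963 = 1175
40+: 788 × 0.959 + 3239 × 0.655 = 756 + 2122 = 2878
Population now: 0–9=855, 10–19=854, 20–29=1026, 30–39=1175, 40+=2878
Total after period 4: 855 + 854 + 1026 + 1175 + 2878 = 6788

6788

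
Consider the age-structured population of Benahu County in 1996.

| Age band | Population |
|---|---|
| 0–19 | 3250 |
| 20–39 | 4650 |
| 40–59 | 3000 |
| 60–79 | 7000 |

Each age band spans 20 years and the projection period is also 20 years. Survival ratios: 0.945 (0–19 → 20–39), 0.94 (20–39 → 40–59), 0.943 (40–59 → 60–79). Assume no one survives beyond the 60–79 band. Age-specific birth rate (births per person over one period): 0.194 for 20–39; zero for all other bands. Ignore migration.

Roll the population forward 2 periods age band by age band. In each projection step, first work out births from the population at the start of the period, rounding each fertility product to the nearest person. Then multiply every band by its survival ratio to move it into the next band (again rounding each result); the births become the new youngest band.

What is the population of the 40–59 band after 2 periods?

2887

Call the groups 1 to 4, youngest first.
Period 1.
Births: 4650 * 0.194 = 902
Group 2: 3250 * 0.945 = 3071
Group 3: 4650 * 0.94 = 4371
Group 4: 3000 * 0.943 = 2829
Giving 902 / 3071 / 4371 / 2829.
Period 2.
Births: 3071 * 0.194 = 596
Group 2: 902 * 0.945 = 852
Group 3: 3071 * 0.94 = 2887
Group 4: 4371 * 0.943 = 4122
Giving 596 / 852 / 2887 / 4122.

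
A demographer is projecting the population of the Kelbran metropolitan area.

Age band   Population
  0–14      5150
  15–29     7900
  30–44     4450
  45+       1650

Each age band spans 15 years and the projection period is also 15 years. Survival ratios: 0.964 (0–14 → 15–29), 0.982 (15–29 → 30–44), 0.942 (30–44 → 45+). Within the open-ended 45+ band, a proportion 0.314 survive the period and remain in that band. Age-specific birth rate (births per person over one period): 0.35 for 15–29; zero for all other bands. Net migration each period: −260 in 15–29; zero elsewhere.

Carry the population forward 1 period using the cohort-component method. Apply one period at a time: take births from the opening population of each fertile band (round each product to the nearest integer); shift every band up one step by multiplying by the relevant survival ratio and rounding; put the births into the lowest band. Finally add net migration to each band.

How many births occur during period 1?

2765

Period 1.
Births: 7900 × 0.35 = 2765
15–29: 5150 × 0.964 = 4965
30–44: 7900 × 0.982 = 7758
45+: 4450 × 0.942 + 1650 × 0.314 = 4192 + 518 = 4710
Net migration: 15–29 − 260 → 4705
Giving 2765 / 4705 / 7758 / 4710.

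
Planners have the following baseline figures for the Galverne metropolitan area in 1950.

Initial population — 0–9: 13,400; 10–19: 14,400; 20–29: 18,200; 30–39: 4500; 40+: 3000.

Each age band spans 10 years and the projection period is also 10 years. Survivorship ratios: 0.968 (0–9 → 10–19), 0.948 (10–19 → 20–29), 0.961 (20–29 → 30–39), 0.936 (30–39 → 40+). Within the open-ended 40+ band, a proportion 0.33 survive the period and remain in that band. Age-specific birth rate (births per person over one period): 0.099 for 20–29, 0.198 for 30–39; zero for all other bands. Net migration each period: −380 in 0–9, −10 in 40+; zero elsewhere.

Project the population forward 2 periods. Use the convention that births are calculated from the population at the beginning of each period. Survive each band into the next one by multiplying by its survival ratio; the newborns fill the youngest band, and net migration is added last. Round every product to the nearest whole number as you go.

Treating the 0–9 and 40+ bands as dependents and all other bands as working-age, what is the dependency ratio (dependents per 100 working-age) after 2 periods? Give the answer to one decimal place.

81.4

Let band 1 be 0–9 through band 5 = 40+.
Period 1:
Births: 18200 × 0.099 = 1802, 4500 × 0.198 = 891 — total 2693
Band 2: 13400 × 0.968 = 12971
Band 3: 14400 × 0.948 = 13651
Band 4: 18200 × 0.961 = 17490
Band 5: 4500 × 0.936 + 3000 × 0.33 = 4212 + 990 = 5202
Net migration: Band 1 − 380 → 2313; Band 5 − 10 → 5192
End of period: [2313, 12971, 13651, 17490, 5192]
Period 2:
Births: 13651 × 0.099 = 1351, 17490 × 0.198 = 3463 — total 4814
Band 2: 2313 × 0.968 = 2239
Band 3: 12971 × 0.948 = 12297
Band 4: 13651 × 0.961 = 13119
Band 5: 17490 × 0.936 + 5192 × 0.33 = 16371 + 1713 = 18084
Net migration: Band 1 − 380 → 4434; Band 5 − 10 → 18074
End of period: [4434, 2239, 12297, 13119, 18074]
Dependents (band 0–9 + band 40+) = 4434 + 18074 = 22508; working-age = 27655; ratio = 22508/27655 × 100 = 81.4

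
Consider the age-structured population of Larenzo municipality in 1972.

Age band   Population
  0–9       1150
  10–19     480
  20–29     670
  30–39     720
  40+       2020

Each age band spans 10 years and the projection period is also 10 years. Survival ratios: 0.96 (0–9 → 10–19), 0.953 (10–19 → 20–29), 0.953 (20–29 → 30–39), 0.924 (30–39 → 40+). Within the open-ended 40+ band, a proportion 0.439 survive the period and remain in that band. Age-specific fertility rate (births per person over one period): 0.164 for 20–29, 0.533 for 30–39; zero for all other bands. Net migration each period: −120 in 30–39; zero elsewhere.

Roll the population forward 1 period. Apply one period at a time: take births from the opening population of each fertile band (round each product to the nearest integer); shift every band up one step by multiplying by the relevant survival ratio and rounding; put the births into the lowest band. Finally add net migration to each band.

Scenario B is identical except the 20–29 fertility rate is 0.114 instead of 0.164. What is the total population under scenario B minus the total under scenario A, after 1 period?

After projecting period 1:
Births: 670 × 0.164 = 110  |  720 × 0.533 = 384 → 494
10–19: 1150 × 0.96 = 1104
20–29: 480 × 0.953 = 457
30–39: 670 × 0.953 = 639
40+: 720 × 0.924 + 2020 × 0.439 = 665 + 887 = 1552
Net migration: 30–39 − 120 → 519
→ [494, 1104, 457, 519, 1552]
Scenario A total after 1 period: 4126
Scenario B projection —
After projecting period 1:
Births: 670 × 0.114 = 76  |  720 × 0.533 = 384 → 460
10–19: 1150 × 0.96 = 1104
20–29: 480 × 0.953 = 457
30–39: 670 × 0.953 = 639
40+: 720 × 0.924 + 2020 × 0.439 = 665 + 887 = 1552
Net migration: 30–39 − 120 → 519
→ [460, 1104, 457, 519, 1552]
Scenario B total after 1 period: 4092
Difference B − A = 4092 − 4126 = -34

-34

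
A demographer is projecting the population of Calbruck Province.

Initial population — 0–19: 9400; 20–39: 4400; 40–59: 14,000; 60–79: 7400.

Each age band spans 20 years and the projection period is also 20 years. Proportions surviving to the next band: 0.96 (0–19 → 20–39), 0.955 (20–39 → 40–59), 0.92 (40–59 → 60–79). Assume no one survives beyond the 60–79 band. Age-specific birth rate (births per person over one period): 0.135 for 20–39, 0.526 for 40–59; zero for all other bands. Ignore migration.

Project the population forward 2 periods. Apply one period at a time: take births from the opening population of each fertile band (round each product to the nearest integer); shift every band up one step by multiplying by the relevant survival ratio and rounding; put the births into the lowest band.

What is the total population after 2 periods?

[period 1]
Births: 4400 × 0.135 = 594  |  14000 × 0.526 = 7364 ⇒ total 7958
20–39: 9400 × 0.96 = 9024
40–59: 4400 × 0.955 = 4202
60–79: 14000 × 0.92 = 12880
→ [7958, 9024, 4202, 12880]
[period 2]
Births: 9024 × 0.135 = 1218  |  4202 × 0.526 = 2210 ⇒ total 3428
20–39: 7958 × 0.96 = 7640
40–59: 9024 × 0.955 = 8618
60–79: 4202 × 0.92 = 3866
→ [3428, 7640, 8618, 3866]
Total after period 2: 3428 + 7640 + 8618 + 3866 = 23552

23552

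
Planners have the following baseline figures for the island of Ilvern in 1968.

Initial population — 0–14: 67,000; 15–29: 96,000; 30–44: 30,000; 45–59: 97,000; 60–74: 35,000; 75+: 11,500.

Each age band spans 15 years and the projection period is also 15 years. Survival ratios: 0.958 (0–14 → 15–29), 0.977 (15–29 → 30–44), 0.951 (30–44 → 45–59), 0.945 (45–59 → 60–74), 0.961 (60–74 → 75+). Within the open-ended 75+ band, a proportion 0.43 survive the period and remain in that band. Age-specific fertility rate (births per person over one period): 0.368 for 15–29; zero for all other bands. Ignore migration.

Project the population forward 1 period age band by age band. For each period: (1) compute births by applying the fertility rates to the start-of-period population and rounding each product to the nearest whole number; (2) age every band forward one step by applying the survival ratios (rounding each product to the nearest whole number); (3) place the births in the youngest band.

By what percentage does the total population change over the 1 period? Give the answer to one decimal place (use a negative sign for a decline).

4.6

Period 1:
Births: 96000 × 0.368 = 35328
15–29: 67000 × 0.958 = 64186
30–44: 96000 × 0.977 = 93792
45–59: 30000 × 0.951 = 28530
60–74: 97000 × 0.945 = 91665
75+: 35000 × 0.961 + 11500 × 0.43 = 33635 + 4945 = 38580
→ [35328, 64186, 93792, 28530, 91665, 38580]
Total: 336500 → 352081; change = 15581; percentage change = 4.6%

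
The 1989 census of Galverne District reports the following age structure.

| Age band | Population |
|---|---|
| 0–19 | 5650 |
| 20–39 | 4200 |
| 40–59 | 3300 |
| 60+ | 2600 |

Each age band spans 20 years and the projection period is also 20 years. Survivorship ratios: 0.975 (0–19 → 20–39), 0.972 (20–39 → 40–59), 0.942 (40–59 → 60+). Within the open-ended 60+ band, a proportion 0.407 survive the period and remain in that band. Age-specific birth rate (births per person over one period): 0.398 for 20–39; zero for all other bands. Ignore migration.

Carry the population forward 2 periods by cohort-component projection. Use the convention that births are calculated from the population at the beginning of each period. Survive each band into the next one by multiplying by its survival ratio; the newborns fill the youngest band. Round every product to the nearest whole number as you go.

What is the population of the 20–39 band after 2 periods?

Numbering the bands 1..4 from youngest to oldest:
Period 1.
Births: 4200 * 0.398 = 1672
Band 2: 5650 * 0.975 = 5509
Band 3: 4200 * 0.972 = 4082
Band 4: 3300 * 0.942 + 2600 * 0.407 = 3109 + 1058 = 4167
→ [1672, 5509, 4082, 4167]
Period 2.
Births: 5509 * 0.398 = 2193
Band 2: 1672 * 0.975 = 1630
Band 3: 5509 * 0.972 = 5355
Band 4: 4082 * 0.942 + 4167 * 0.407 = 3845 + 1696 = 5541
→ [2193, 1630, 5355, 5541]

1630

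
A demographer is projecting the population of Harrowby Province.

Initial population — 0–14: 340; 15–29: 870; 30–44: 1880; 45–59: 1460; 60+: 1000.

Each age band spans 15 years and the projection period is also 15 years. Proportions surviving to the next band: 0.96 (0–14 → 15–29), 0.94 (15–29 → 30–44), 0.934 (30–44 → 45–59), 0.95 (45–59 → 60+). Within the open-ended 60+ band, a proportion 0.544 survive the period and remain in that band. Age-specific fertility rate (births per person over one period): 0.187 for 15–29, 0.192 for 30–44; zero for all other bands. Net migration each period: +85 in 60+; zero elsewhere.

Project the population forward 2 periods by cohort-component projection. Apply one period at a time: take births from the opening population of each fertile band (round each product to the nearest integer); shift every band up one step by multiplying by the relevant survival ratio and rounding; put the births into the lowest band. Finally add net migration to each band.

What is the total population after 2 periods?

After projecting period 1:
Births: 870 × 0.187 = 163, 1880 × 0.192 = 361 ⇒ total 524
15–29: 340 × 0.96 = 326
30–44: 870 × 0.94 = 818
45–59: 1880 × 0.934 = 1756
60+: 1460 × 0.95 + 1000 × 0.544 = 1387 + 544 = 1931
Net migration: 60+ + 85 → 2016
End of period: [524, 326, 818, 1756, 2016]
After projecting period 2:
Births: 326 × 0.187 = 61, 818 × 0.192 = 157 ⇒ total 218
15–29: 524 × 0.96 = 503
30–44: 326 × 0.94 = 306
45–59: 818 × 0.934 = 764
60+: 1756 × 0.95 + 2016 × 0.544 = 1668 + 1097 = 2765
Net migration: 60+ + 85 → 2850
End of period: [218, 503, 306, 764, 2850]
Total after period 2: 218 + 503 + 306 + 764 + 2850 = 4641

4641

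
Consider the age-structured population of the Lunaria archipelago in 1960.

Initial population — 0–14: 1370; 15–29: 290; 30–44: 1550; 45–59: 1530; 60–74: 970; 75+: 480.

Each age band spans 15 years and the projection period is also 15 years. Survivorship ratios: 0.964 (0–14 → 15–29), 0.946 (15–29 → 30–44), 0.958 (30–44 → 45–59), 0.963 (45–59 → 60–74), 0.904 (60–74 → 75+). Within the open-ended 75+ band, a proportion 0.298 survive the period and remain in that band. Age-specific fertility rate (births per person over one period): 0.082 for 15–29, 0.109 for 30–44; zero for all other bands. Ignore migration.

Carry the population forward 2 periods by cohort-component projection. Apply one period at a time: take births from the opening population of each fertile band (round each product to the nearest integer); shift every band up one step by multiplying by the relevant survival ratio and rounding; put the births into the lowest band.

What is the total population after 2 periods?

Call the groups 1 to 6, youngest first.
Period 1:
Births: 290 * 0.082 = 24 ; 1550 * 0.109 = 169 → 193
Group 2: 1370 * 0.964 = 1321
Group 3: 290 * 0.946 = 274
Group 4: 1550 * 0.958 = 1485
Group 5: 1530 * 0.963 = 1473
Group 6: 970 * 0.904 + 480 * 0.298 = 877 + 143 = 1020
End of period: [193, 1321, 274, 1485, 1473, 1020]
Period 2:
Births: 1321 * 0.082 = 108 ; 274 * 0.109 = 30 → 138
Group 2: 193 * 0.964 = 186
Group 3: 1321 * 0.946 = 1250
Group 4: 274 * 0.958 = 262
Group 5: 1485 * 0.963 = 1430
Group 6: 1473 * 0.904 + 1020 * 0.298 = 1332 + 304 = 1636
End of period: [138, 186, 1250, 262, 1430, 1636]
Total after period 2: 138 + 186 + 1250 + 262 + 1430 + 1636 = 4902

4902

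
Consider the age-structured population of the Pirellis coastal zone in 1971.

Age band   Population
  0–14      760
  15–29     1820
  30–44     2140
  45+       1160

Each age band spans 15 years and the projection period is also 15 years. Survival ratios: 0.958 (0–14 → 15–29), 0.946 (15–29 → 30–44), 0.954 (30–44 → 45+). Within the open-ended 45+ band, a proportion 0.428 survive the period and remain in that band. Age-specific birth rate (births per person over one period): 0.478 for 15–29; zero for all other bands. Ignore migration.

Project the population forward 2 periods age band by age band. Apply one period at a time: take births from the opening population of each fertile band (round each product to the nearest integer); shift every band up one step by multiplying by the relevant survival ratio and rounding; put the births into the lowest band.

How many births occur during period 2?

(Bands numbered youngest = 1 to oldest = 4.)
Period 1:
Births: 1820 * 0.478 = 870
Band 2: 760 * 0.958 = 728
Band 3: 1820 * 0.946 = 1722
Band 4: 2140 * 0.954 + 1160 * 0.428 = 2042 + 496 = 2538
End of period: [870, 728, 1722, 2538]
Period 2:
Births: 728 * 0.478 = 348
Band 2: 870 * 0.958 = 833
Band 3: 728 * 0.946 = 689
Band 4: 1722 * 0.954 + 2538 * 0.428 = 1643 + 1086 = 2729
End of period: [348, 833, 689, 2729]

348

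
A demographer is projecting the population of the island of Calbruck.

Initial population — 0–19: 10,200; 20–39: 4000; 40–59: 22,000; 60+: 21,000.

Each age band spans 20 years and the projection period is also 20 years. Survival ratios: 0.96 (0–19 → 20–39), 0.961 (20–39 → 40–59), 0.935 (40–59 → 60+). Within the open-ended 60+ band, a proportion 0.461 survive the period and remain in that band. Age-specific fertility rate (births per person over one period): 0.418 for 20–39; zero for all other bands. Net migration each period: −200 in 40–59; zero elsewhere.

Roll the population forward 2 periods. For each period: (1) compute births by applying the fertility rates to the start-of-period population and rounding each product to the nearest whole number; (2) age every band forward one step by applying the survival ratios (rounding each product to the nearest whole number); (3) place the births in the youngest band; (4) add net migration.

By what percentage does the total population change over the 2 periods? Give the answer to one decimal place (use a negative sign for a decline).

-43.6

Call the bands 1 to 4, youngest first.
Period 1:
Births: 4000 × 0.418 = 1672
Band 2: 10200 × 0.96 = 9792
Band 3: 4000 × 0.961 = 3844
Band 4: 22000 × 0.935 + 21000 × 0.461 = 20570 + 9681 = 30251
Net migration: Band 3 − 200 → 3644
Giving 1672 / 9792 / 3644 / 30251.
Period 2:
Births: 9792 × 0.418 = 4093
Band 2: 1672 × 0.96 = 1605
Band 3: 9792 × 0.961 = 9410
Band 4: 3644 × 0.935 + 30251 × 0.461 = 3407 + 13946 = 17353
Net migration: Band 3 − 200 → 9210
Giving 4093 / 1605 / 9210 / 17353.
Total: 57200 → 32261; change = -24939; percentage change = -43.6%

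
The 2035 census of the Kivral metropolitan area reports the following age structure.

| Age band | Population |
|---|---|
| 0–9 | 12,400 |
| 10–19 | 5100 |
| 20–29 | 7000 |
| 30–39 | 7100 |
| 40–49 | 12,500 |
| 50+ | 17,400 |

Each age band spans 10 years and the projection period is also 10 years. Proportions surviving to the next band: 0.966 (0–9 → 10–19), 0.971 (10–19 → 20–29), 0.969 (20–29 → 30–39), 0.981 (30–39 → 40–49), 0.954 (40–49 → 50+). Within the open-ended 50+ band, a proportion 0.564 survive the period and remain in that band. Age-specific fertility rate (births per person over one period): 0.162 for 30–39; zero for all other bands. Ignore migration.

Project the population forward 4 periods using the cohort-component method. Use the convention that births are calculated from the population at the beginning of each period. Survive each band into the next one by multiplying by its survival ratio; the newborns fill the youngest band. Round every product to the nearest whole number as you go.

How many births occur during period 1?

Period 1:
Births: 7100 * 0.162 = 1150
10–19: 12400 * 0.966 = 11978
20–29: 5100 * 0.971 = 4952
30–39: 7000 * 0.969 = 6783
40–49: 7100 * 0.981 = 6965
50+: 12500 * 0.954 + 17400 * 0.564 = 11925 + 9814 = 21739
→ [1150, 11978, 4952, 6783, 6965, 21739]

1150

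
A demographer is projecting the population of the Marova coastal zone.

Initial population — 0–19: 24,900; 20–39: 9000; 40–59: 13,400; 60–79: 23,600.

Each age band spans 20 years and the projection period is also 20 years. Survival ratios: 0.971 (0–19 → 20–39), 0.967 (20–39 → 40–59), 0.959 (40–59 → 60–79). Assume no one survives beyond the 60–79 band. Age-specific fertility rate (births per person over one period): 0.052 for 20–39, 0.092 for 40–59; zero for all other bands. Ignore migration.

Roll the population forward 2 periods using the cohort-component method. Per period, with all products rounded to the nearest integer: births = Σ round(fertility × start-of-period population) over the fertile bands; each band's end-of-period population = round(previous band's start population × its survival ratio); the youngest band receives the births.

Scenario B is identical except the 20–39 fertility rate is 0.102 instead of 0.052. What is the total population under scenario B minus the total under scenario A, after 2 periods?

1646

After projecting period 1:
Births: 9000 × 0.052 = 468  |  13400 × 0.092 = 1233 — total 1701
20–39: 24900 × 0.971 = 24178
40–59: 9000 × 0.967 = 8703
60–79: 13400 × 0.959 = 12851
End of period: [1701, 24178, 8703, 12851]
After projecting period 2:
Births: 24178 × 0.052 = 1257  |  8703 × 0.092 = 801 — total 2058
20–39: 1701 × 0.971 = 1652
40–59: 24178 × 0.967 = 23380
60–79: 8703 × 0.959 = 8346
End of period: [2058, 1652, 23380, 8346]
Scenario A total after 2 periods: 35436
Scenario B projection —
After projecting period 1:
Births: 9000 × 0.102 = 918  |  13400 × 0.092 = 1233 — total 2151
20–39: 24900 × 0.971 = 24178
40–59: 9000 × 0.967 = 8703
60–79: 13400 × 0.959 = 12851
End of period: [2151, 24178, 8703, 12851]
After projecting period 2:
Births: 24178 × 0.102 = 2466  |  8703 × 0.092 = 801 — total 3267
20–39: 2151 × 0.971 = 2089
40–59: 24178 × 0.967 = 23380
60–79: 8703 × 0.959 = 8346
End of period: [3267, 2089, 23380, 8346]
Scenario B total after 2 periods: 37082
Difference B − A = 37082 − 35436 = 1646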